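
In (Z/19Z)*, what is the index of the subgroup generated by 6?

2

ord(6) | φ(19) = 19 − 1 = 18 = 2 · 3^2.
Divisors of 18: 1, 2, 3, 6, 9, 18.
Evaluate successive powers at the divisors of 18:
6^1 ≡ 6
6^2 ≡ 17
6^3 ≡ 7
6^6 ≡ 11
6^9 ≡ 1
Thus |⟨6⟩| = ord(6) = 9.
The index is φ(19) / ord(6) = 18 / 9 = 2.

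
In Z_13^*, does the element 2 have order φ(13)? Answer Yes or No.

Yes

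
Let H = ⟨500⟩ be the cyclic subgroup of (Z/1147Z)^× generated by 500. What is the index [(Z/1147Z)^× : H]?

6

Since 500 ∈ (Z/1147Z)^×, its order divides φ(1147) = φ(31·37) = (31−1)·(37−1) = 30·36 = 1080 = 2^3 · 3^3 · 5.
Divisors of 1080: 1, 2, 3, 4, 5, 6, 8, 9, 10, 12, 15, 18, 20, 24, 27, 30, 36, 40, 45, 54, 60, 72, 90, 108, 120, 135, 180, 216, 270, 360, 540, 1080.
Evaluate successive powers at the divisors of 1080:
500^1 ≡ 500
500^2 ≡ 1101
500^3 ≡ 1087
500^4 ≡ 969
500^5 ≡ 466
500^6 ≡ 159
500^8 ≡ 715
500^9 ≡ 783
500^10 ≡ 373
500^12 ≡ 47
500^15 ≡ 621
500^18 ≡ 591
500^20 ≡ 342
500^24 ≡ 1062
500^27 ≡ 512
500^30 ≡ 249
500^36 ≡ 593
500^40 ≡ 1117
500^45 ≡ 931
500^54 ≡ 628
500^60 ≡ 63
500^72 ≡ 667
500^90 ≡ 776
500^108 ≡ 963
500^120 ≡ 528
500^135 ≡ 993
500^180 ≡ 1
Thus |⟨500⟩| = ord(500) = 180.
The index is φ(1147) / ord(500) = 1080 / 180 = 6.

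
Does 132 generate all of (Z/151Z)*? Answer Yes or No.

No

φ(151) = 151 − 1 = 150 = 2 · 3 · 5^2.
132 is a primitive root mod 151 iff 132^(φ(151)/q) ≢ 1 for every prime q | φ(151), i.e. q ∈ {2, 3, 5}.
132^75 ≡ 150 (mod 151)  [q = 2: ≢ 1 ✓]
132^50 ≡ 1 (mod 151)  [q = 3: ≡ 1 ✗]
132^30 ≡ 1 (mod 151)  [q = 5: ≡ 1 ✗]
The check at q = 3 fails, so 132 generates a proper subgroup.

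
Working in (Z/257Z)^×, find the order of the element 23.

By Lagrange's theorem, ord_257(23) divides φ(257) = 257 − 1 = 256 = 2^8.
Divisors of 256: 1, 2, 4, 8, 16, 32, 64, 128, 256.
Test each divisor d:
23^1 ≡ 23 (mod 257)
23^2 ≡ 15 (mod 257)
23^4 ≡ 225 (mod 257)
23^8 ≡ 253 (mod 257)
23^16 ≡ 16 (mod 257)
23^32 ≡ 256 (mod 257)
23^64 ≡ 1 (mod 257) ✓
Hence ord(23) = 64.

64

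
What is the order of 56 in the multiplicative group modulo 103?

The order of 56 must divide φ(103) = 103 − 1 = 102 = 2 · 3 · 17.
Divisors of 102: 1, 2, 3, 6, 17, 34, 51, 102.
Evaluate successive powers at the divisors of 102:
56^1 ≡ 56 (mod 103)
56^2 ≡ 46 (mod 103)
56^3 ≡ 1 (mod 103) ✓
The smallest such exponent is 3, so the order of 56 is 3.

3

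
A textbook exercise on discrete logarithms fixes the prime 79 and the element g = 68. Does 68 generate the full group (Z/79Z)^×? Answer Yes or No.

Yes

φ(79) = 79 − 1 = 78 = 2 · 3 · 13.
An element g generates (Z/79Z)^× iff g^(78/q) ≢ 1 (mod 79) for each prime q ∈ {2, 3, 13}.
68^39 ≡ 78 (mod 79)  [q = 2: ≢ 1 ✓]
68^26 ≡ 55 (mod 79)  [q = 3: ≢ 1 ✓]
68^6 ≡ 65 (mod 79)  [q = 13: ≢ 1 ✓]
None equal 1, so ord_79(68) = 78: 68 is a primitive root.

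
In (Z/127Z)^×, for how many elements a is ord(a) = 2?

1

φ(127) = 127 − 1 = 126 = 2 · 3^2 · 7.
Since (Z/127Z)^× is cyclic of order 126, the number of elements of order d is φ(d) when d | 126 and 0 otherwise.
2 | 126, and φ(2) = 2 − 1 = 1.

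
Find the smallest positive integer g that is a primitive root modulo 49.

3

φ(49) = φ(7^2) = 7·(7−1) = 42 = 2 · 3 · 7.
Test candidates g = 2, 3, … against the prime factors q ∈ {2, 3, 7} of φ(49): g is a generator iff g^(42/q) ≢ 1 for every such q.
g = 2: 2^21 ≡ 1 — hits 1, so not a primitive root.
g = 3: 3^21 ≡ 48; 3^14 ≡ 30; 3^6 ≡ 43 — none is 1, so 3 is a primitive root.
So 3 is the smallest generator of (Z/49Z)^×.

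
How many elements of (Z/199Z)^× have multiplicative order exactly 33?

φ(199) = 199 − 1 = 198 = 2 · 3^2 · 11.
Since (Z/199Z)^× is cyclic of order 198, the number of elements of order d is φ(d) when d | 198 and 0 otherwise.
33 = 3 · 11 divides 198, and φ(33) = 20.

20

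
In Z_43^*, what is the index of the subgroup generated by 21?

6

Since 21 ∈ (Z/43Z)^×, its order divides φ(43) = 43 − 1 = 42 = 2 · 3 · 7.
Divisors of 42: 1, 2, 3, 6, 7, 14, 21, 42.
Compute 21^d (mod 43) for the divisors d until we hit 1:
21^1 ≡ 21 (mod 43)
21^2 ≡ 11 (mod 43)
21^3 ≡ 16 (mod 43)
21^6 ≡ 41 (mod 43)
21^7 ≡ 1 (mod 43) ✓
So ord_43(21) = 7, hence |⟨21⟩| = 7.
The index is φ(43) / ord(21) = 42 / 7 = 6.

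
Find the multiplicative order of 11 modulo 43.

7

Since 11 ∈ (Z/43Z)^×, its order divides φ(43) = 43 − 1 = 42 = 2 · 3 · 7.
Divisors of 42: 1, 2, 3, 6, 7, 14, 21, 42.
Test each divisor d:
11^1 ≡ 11
11^2 ≡ 35
11^3 ≡ 41
11^6 ≡ 4
11^7 ≡ 1
So ord_43(11) = 7.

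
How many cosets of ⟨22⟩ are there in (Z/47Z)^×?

By Lagrange's theorem, ord_47(22) divides φ(47) = 47 − 1 = 46 = 2 · 23.
Divisors of 46: 1, 2, 23, 46.
Test each divisor d:
22^1 ≡ 22 (mod 47)
22^2 ≡ 14 (mod 47)
22^23 ≡ 46 (mod 47)
22^46 ≡ 1 (mod 47) ✓
The order of 22 is 46, so the subgroup it generates has 46 elements.
Index = |(Z/47Z)^×| / |⟨22⟩| = 46 / 46 = 1.

1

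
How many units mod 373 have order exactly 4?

2

φ(373) = 373 − 1 = 372 = 2^2 · 3 · 31.
Since (Z/373Z)^× is cyclic of order 372, the number of elements of order d is φ(d) when d | 372 and 0 otherwise.
4 = 2^2 divides 372, and φ(4) = 2.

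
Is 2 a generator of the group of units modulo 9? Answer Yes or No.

φ(9) = φ(3^2) = 3·(3−1) = 6 = 2 · 3.
An element g generates (Z/9Z)^× iff g^(6/q) ≢ 1 (mod 9) for each prime q ∈ {2, 3}.
2^3 ≡ 8 (mod 9)  [q = 2: ≢ 1 ✓]
2^2 ≡ 4 (mod 9)  [q = 3: ≢ 1 ✓]
Every test exponent gives a nontrivial residue, hence 2 generates the full group.

Yes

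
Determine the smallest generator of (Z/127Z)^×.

φ(127) = 127 − 1 = 126 = 2 · 3^2 · 7.
Test candidates g = 2, 3, … against the prime factors q ∈ {2, 3, 7} of φ(127): g is a generator iff g^(126/q) ≢ 1 for every such q.
g = 2: 2^63 ≡ 1 — hits 1, so not a primitive root.
g = 3: 3^63 ≡ 126; 3^42 ≡ 107; 3^18 ≡ 4 — none is 1, so 3 is a primitive root.
So 3 is the smallest generator of (Z/127Z)^×.

3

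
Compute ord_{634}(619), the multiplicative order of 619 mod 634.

158

The order of 619 must divide φ(634) = φ(2)·φ(317) = 1·316 = 316 = 2^2 · 79.
Divisors of 316: 1, 2, 4, 79, 158, 316.
Compute 619^d (mod 634) for the divisors d until we hit 1:
619^1 ≡ 619 (mod 634)
619^2 ≡ 225 (mod 634)
619^4 ≡ 539 (mod 634)
619^79 ≡ 633 (mod 634)
619^158 ≡ 1 (mod 634) ✓
Therefore the multiplicative order of 619 modulo 634 is 158.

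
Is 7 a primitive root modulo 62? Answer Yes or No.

φ(62) = φ(2)·φ(31) = 1·30 = 30 = 2 · 3 · 5.
7 is a primitive root mod 62 iff 7^(φ(62)/q) ≢ 1 for every prime q | φ(62), i.e. q ∈ {2, 3, 5}.
7^15 ≡ 1 (mod 62)  [q = 2: ≡ 1 ✗]
7^10 ≡ 25 (mod 62)  [q = 3: ≢ 1 ✓]
7^6 ≡ 35 (mod 62)  [q = 5: ≢ 1 ✓]
7^15 ≡ 1 shows ord(7) | 15, strictly less than φ(62); not a primitive root.

No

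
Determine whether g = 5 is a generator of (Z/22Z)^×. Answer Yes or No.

φ(22) = φ(2)·φ(11) = 1·10 = 10 = 2 · 5.
It suffices to check that the order of 5 is not a proper divisor of 10: compute 5^(10/q) for q ∈ {2, 5}.
5^5 ≡ 1 (mod 22)  [q = 2: ≡ 1 ✗]
5^2 ≡ 3 (mod 22)  [q = 5: ≢ 1 ✓]
5^5 ≡ 1 shows ord(5) | 5, strictly less than φ(22); not a primitive root.

No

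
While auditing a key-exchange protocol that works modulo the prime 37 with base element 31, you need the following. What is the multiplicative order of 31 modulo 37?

Since 31 ∈ (Z/37Z)^×, its order divides φ(37) = 37 − 1 = 36 = 2^2 · 3^2.
Divisors of 36: 1, 2, 3, 4, 6, 9, 12, 18, 36.
Check 31^d mod 37 for each divisor in increasing order:
31^1 ≡ 31 (mod 37)
31^2 ≡ 36 (mod 37)
31^3 ≡ 6 (mod 37)
31^4 ≡ 1 (mod 37) ✓
So ord_37(31) = 4.

4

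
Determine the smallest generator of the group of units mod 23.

5

φ(23) = 23 − 1 = 22 = 2 · 11.
g is a primitive root iff g^(22/q) ≢ 1 (mod 23) for each prime q ∈ {2, 11}.
g = 2: 2^11 ≡ 1 — hits 1, so not a primitive root.
g = 3: 3^11 ≡ 1 — hits 1, so not a primitive root.
g = 4: 4^11 ≡ 1 — hits 1, so not a primitive root.
g = 5: 5^11 ≡ 22; 5^2 ≡ 2 — none is 1, so 5 is a primitive root.
Hence the least primitive root of 23 is 5.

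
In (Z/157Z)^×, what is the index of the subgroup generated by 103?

By Lagrange's theorem, ord_157(103) divides φ(157) = 157 − 1 = 156 = 2^2 · 3 · 13.
Divisors of 156: 1, 2, 3, 4, 6, 12, 13, 26, 39, 52, 78, 156.
Test each divisor d:
103^1 ≡ 103 (mod 157)
103^2 ≡ 90 (mod 157)
103^3 ≡ 7 (mod 157)
103^4 ≡ 93 (mod 157)
103^6 ≡ 49 (mod 157)
103^12 ≡ 46 (mod 157)
103^13 ≡ 28 (mod 157)
103^26 ≡ 156 (mod 157)
103^39 ≡ 129 (mod 157)
103^52 ≡ 1 (mod 157) ✓
Thus |⟨103⟩| = ord(103) = 52.
The index is φ(157) / ord(103) = 156 / 52 = 3.

3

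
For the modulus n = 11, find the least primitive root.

2

φ(11) = 11 − 1 = 10 = 2 · 5.
g is a primitive root iff g^(10/q) ≢ 1 (mod 11) for each prime q ∈ {2, 5}.
g = 2: 2^5 ≡ 10; 2^2 ≡ 4 — none is 1, so 2 is a primitive root.
Hence the least primitive root of 11 is 2.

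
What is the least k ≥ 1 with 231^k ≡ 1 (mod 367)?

Since 231 ∈ (Z/367Z)^×, its order divides φ(367) = 367 − 1 = 366 = 2 · 3 · 61.
Divisors of 366: 1, 2, 3, 6, 61, 122, 183, 366.
Test each divisor d:
231^1 ≡ 231
231^2 ≡ 146
231^3 ≡ 329
231^6 ≡ 343
231^61 ≡ 83
231^122 ≡ 283
231^183 ≡ 1
Hence ord(231) = 183.

183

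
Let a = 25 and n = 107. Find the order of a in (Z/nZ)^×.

Since 25 ∈ (Z/107Z)^×, its order divides φ(107) = 107 − 1 = 106 = 2 · 53.
Divisors of 106: 1, 2, 53, 106.
Check 25^d mod 107 for each divisor in increasing order:
25^1 ≡ 25 (mod 107)
25^2 ≡ 90 (mod 107)
25^53 ≡ 1 (mod 107) ✓
Therefore the multiplicative order of 25 modulo 107 is 53.

53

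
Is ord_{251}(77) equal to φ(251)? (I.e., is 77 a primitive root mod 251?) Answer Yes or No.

Yes

φ(251) = 251 − 1 = 250 = 2 · 5^3.
77 is a primitive root mod 251 iff 77^(φ(251)/q) ≢ 1 for every prime q | φ(251), i.e. q ∈ {2, 5}.
77^125 ≡ 250 (mod 251)  [q = 2: ≢ 1 ✓]
77^50 ≡ 149 (mod 251)  [q = 5: ≢ 1 ✓]
Every test exponent gives a nontrivial residue, hence 77 generates the full group.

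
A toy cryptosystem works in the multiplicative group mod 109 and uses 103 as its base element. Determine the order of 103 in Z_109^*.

ord(103) | φ(109) = 109 − 1 = 108 = 2^2 · 3^3.
Divisors of 108: 1, 2, 3, 4, 6, 9, 12, 18, 27, 36, 54, 108.
Test each divisor d:
103^1 ≡ 103 (mod 109)
103^2 ≡ 36 (mod 109)
103^3 ≡ 2 (mod 109)
103^4 ≡ 97 (mod 109)
103^6 ≡ 4 (mod 109)
103^9 ≡ 8 (mod 109)
103^12 ≡ 16 (mod 109)
103^18 ≡ 64 (mod 109)
103^27 ≡ 76 (mod 109)
103^36 ≡ 63 (mod 109)
103^54 ≡ 108 (mod 109)
103^108 ≡ 1 (mod 109) ✓
So ord_109(103) = 108.

108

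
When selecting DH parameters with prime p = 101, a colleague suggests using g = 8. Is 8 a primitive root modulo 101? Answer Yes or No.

Yes

φ(101) = 101 − 1 = 100 = 2^2 · 5^2.
An element g generates (Z/101Z)^× iff g^(100/q) ≢ 1 (mod 101) for each prime q ∈ {2, 5}.
8^50 ≡ 100 (mod 101)  [q = 2: ≢ 1 ✓]
8^20 ≡ 87 (mod 101)  [q = 5: ≢ 1 ✓]
None equal 1, so ord_101(8) = 100: 8 is a primitive root.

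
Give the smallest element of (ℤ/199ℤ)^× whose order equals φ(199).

3

φ(199) = 199 − 1 = 198 = 2 · 3^2 · 11.
g is a primitive root iff g^(198/q) ≢ 1 (mod 199) for each prime q ∈ {2, 3, 11}.
g = 2: 2^99 ≡ 1 — hits 1, so not a primitive root.
g = 3: 3^99 ≡ 198; 3^66 ≡ 106; 3^18 ≡ 125 — none is 1, so 3 is a primitive root.
Hence the least primitive root of 199 is 3.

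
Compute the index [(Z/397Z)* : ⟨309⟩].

11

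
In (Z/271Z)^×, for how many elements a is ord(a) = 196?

0

φ(271) = 271 − 1 = 270 = 2 · 3^3 · 5.
In a cyclic group of order 270, there are φ(d) elements of order d for each divisor d of 270, and zero for non-divisors.
Here 270 is not a multiple of 196, so there are no elements of order 196.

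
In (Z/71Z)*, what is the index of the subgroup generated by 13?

By Lagrange's theorem, ord_71(13) divides φ(71) = 71 − 1 = 70 = 2 · 5 · 7.
Divisors of 70: 1, 2, 5, 7, 10, 14, 35, 70.
Test each divisor d:
13^1 ≡ 13 (mod 71)
13^2 ≡ 27 (mod 71)
13^5 ≡ 34 (mod 71)
13^7 ≡ 66 (mod 71)
13^10 ≡ 20 (mod 71)
13^14 ≡ 25 (mod 71)
13^35 ≡ 70 (mod 71)
13^70 ≡ 1 (mod 71) ✓
So ord_71(13) = 70, hence |⟨13⟩| = 70.
The index is φ(71) / ord(13) = 70 / 70 = 1.

1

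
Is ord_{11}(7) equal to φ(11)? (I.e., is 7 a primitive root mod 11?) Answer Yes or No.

Yes

φ(11) = 11 − 1 = 10 = 2 · 5.
It suffices to check that the order of 7 is not a proper divisor of 10: compute 7^(10/q) for q ∈ {2, 5}.
7^5 ≡ 10 (mod 11)  [q = 2: ≢ 1 ✓]
7^2 ≡ 5 (mod 11)  [q = 5: ≢ 1 ✓]
Every test exponent gives a nontrivial residue, hence 7 generates the full group.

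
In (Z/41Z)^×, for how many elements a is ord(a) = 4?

2

φ(41) = 41 − 1 = 40 = 2^3 · 5.
In a cyclic group of order 40, there are φ(d) elements of order d for each divisor d of 40, and zero for non-divisors.
4 = 2^2 divides 40, and φ(4) = 2.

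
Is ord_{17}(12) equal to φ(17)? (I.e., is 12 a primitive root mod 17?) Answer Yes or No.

φ(17) = 17 − 1 = 16 = 2^4.
An element g generates (Z/17Z)^× iff g^(16/q) ≢ 1 (mod 17) for each prime q ∈ {2}.
12^8 ≡ 16 (mod 17)  [q = 2: ≢ 1 ✓]
None equal 1, so ord_17(12) = 16: 12 is a primitive root.

Yes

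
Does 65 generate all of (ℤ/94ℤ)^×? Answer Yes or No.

No

φ(94) = φ(2)·φ(47) = 1·46 = 46 = 2 · 23.
An element g generates (Z/94Z)^× iff g^(46/q) ≢ 1 (mod 94) for each prime q ∈ {2, 23}.
65^23 ≡ 1 (mod 94)  [q = 2: ≡ 1 ✗]
65^2 ≡ 89 (mod 94)  [q = 23: ≢ 1 ✓]
The check at q = 2 fails, so 65 generates a proper subgroup.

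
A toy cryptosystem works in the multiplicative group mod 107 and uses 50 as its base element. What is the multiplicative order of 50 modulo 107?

By Lagrange's theorem, ord_107(50) divides φ(107) = 107 − 1 = 106 = 2 · 53.
Divisors of 106: 1, 2, 53, 106.
Test each divisor d:
50^1 ≡ 50 (mod 107)
50^2 ≡ 39 (mod 107)
50^53 ≡ 106 (mod 107)
50^106 ≡ 1 (mod 107) ✓
Hence ord(50) = 106.

106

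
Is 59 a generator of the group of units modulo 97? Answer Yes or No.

Yes

φ(97) = 97 − 1 = 96 = 2^5 · 3.
An element g generates (Z/97Z)^× iff g^(96/q) ≢ 1 (mod 97) for each prime q ∈ {2, 3}.
59^48 ≡ 96 (mod 97)  [q = 2: ≢ 1 ✓]
59^32 ≡ 35 (mod 97)  [q = 3: ≢ 1 ✓]
Every test exponent gives a nontrivial residue, hence 59 generates the full group.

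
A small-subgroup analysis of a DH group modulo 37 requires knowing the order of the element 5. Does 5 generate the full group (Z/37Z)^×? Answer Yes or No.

Yes

φ(37) = 37 − 1 = 36 = 2^2 · 3^2.
Test 5^(36/q) mod 37 for each prime factor q of 36:
5^18 ≡ 36 (mod 37)  [q = 2: ≢ 1 ✓]
5^12 ≡ 10 (mod 37)  [q = 3: ≢ 1 ✓]
Every test exponent gives a nontrivial residue, hence 5 generates the full group.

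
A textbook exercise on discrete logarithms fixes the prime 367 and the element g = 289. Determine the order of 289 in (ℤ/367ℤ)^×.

By Lagrange's theorem, ord_367(289) divides φ(367) = 367 − 1 = 366 = 2 · 3 · 61.
Divisors of 366: 1, 2, 3, 6, 61, 122, 183, 366.
Check 289^d mod 367 for each divisor in increasing order:
289^1 ≡ 289
289^2 ≡ 212
289^3 ≡ 346
289^6 ≡ 74
289^61 ≡ 283
289^122 ≡ 83
289^183 ≡ 1
Hence ord(289) = 183.

183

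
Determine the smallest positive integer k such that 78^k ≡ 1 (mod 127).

By Lagrange's theorem, ord_127(78) divides φ(127) = 127 − 1 = 126 = 2 · 3^2 · 7.
Divisors of 126: 1, 2, 3, 6, 7, 9, 14, 18, 21, 42, 63, 126.
Test each divisor d:
78^1 ≡ 78 (mod 127)
78^2 ≡ 115 (mod 127)
78^3 ≡ 80 (mod 127)
78^6 ≡ 50 (mod 127)
78^7 ≡ 90 (mod 127)
78^9 ≡ 63 (mod 127)
78^14 ≡ 99 (mod 127)
78^18 ≡ 32 (mod 127)
78^21 ≡ 20 (mod 127)
78^42 ≡ 19 (mod 127)
78^63 ≡ 126 (mod 127)
78^126 ≡ 1 (mod 127) ✓
Hence ord(78) = 126.

126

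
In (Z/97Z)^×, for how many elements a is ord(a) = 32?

16

φ(97) = 97 − 1 = 96 = 2^5 · 3.
(Z/97Z)^× is cyclic (|G| = 96); a cyclic group of order m has exactly φ(d) elements of each order d | m, and none otherwise.
32 = 2^5 divides 96, and φ(32) = 16.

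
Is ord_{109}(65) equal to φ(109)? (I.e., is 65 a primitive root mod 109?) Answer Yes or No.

φ(109) = 109 − 1 = 108 = 2^2 · 3^3.
An element g generates (Z/109Z)^× iff g^(108/q) ≢ 1 (mod 109) for each prime q ∈ {2, 3}.
65^54 ≡ 108 (mod 109)  [q = 2: ≢ 1 ✓]
65^36 ≡ 45 (mod 109)  [q = 3: ≢ 1 ✓]
None equal 1, so ord_109(65) = 108: 65 is a primitive root.

Yes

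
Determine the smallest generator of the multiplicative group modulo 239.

7

φ(239) = 239 − 1 = 238 = 2 · 7 · 17.
Test candidates g = 2, 3, … against the prime factors q ∈ {2, 7, 17} of φ(239): g is a generator iff g^(238/q) ≢ 1 for every such q.
g = 2: 2^119 ≡ 1 — hits 1, so not a primitive root.
g = 3: 3^119 ≡ 1 — hits 1, so not a primitive root.
g = 4: 4^119 ≡ 1 — hits 1, so not a primitive root.
g = 5: 5^119 ≡ 1 — hits 1, so not a primitive root.
g = 6: 6^119 ≡ 1 — hits 1, so not a primitive root.
g = 7: 7^119 ≡ 238; 7^34 ≡ 24; 7^14 ≡ 211 — none is 1, so 7 is a primitive root.
Hence the least primitive root of 239 is 7.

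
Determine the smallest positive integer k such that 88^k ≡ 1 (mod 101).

25

The order of 88 must divide φ(101) = 101 − 1 = 100 = 2^2 · 5^2.
Divisors of 100: 1, 2, 4, 5, 10, 20, 25, 50, 100.
Compute 88^d (mod 101) for the divisors d until we hit 1:
88^1 ≡ 88 (mod 101)
88^2 ≡ 68 (mod 101)
88^4 ≡ 79 (mod 101)
88^5 ≡ 84 (mod 101)
88^10 ≡ 87 (mod 101)
88^20 ≡ 95 (mod 101)
88^25 ≡ 1 (mod 101) ✓
Hence ord(88) = 25.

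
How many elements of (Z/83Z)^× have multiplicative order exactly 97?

φ(83) = 83 − 1 = 82 = 2 · 41.
Since (Z/83Z)^× is cyclic of order 82, the number of elements of order d is φ(d) when d | 82 and 0 otherwise.
Here 82 is not a multiple of 97, so there are no elements of order 97.

0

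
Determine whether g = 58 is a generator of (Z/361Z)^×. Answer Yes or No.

No

φ(361) = φ(19^2) = 19·(19−1) = 342 = 2 · 3^2 · 19.
An element g generates (Z/361Z)^× iff g^(342/q) ≢ 1 (mod 361) for each prime q ∈ {2, 3, 19}.
58^171 ≡ 1 (mod 361)  [q = 2: ≡ 1 ✗]
58^114 ≡ 1 (mod 361)  [q = 3: ≡ 1 ✗]
58^18 ≡ 305 (mod 361)  [q = 19: ≢ 1 ✓]
The check at q = 2 fails, so 58 generates a proper subgroup.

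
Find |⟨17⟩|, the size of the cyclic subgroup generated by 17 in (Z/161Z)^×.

66

The order of 17 must divide φ(161) = φ(7·23) = (7−1)·(23−1) = 6·22 = 132 = 2^2 · 3 · 11.
Divisors of 132: 1, 2, 3, 4, 6, 11, 12, 22, 33, 44, 66, 132.
Compute 17^d (mod 161) for the divisors d until we hit 1:
17^1 ≡ 17
17^2 ≡ 128
17^3 ≡ 83
17^4 ≡ 123
17^6 ≡ 127
17^11 ≡ 68
17^12 ≡ 29
17^22 ≡ 116
17^33 ≡ 160
17^44 ≡ 93
17^66 ≡ 1
So ord_161(17) = 66.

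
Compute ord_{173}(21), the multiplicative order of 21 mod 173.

By Lagrange's theorem, ord_173(21) divides φ(173) = 173 − 1 = 172 = 2^2 · 43.
Divisors of 172: 1, 2, 4, 43, 86, 172.
Test each divisor d:
21^1 ≡ 21 (mod 173)
21^2 ≡ 95 (mod 173)
21^4 ≡ 29 (mod 173)
21^43 ≡ 172 (mod 173)
21^86 ≡ 1 (mod 173) ✓
The smallest such exponent is 86, so the order of 21 is 86.

86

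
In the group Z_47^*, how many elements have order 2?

φ(47) = 47 − 1 = 46 = 2 · 23.
Since (Z/47Z)^× is cyclic of order 46, the number of elements of order d is φ(d) when d | 46 and 0 otherwise.
2 | 46, and φ(2) = 2 − 1 = 1.

1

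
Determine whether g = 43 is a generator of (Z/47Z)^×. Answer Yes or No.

φ(47) = 47 − 1 = 46 = 2 · 23.
It suffices to check that the order of 43 is not a proper divisor of 46: compute 43^(46/q) for q ∈ {2, 23}.
43^23 ≡ 46 (mod 47)  [q = 2: ≢ 1 ✓]
43^2 ≡ 16 (mod 47)  [q = 23: ≢ 1 ✓]
All checks pass, so 43 has order 46 and is a primitive root modulo 47.

Yes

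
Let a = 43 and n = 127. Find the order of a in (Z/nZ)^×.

126

ord(43) | φ(127) = 127 − 1 = 126 = 2 · 3^2 · 7.
Divisors of 126: 1, 2, 3, 6, 7, 9, 14, 18, 21, 42, 63, 126.
Test each divisor d:
43^1 ≡ 43 (mod 127)
43^2 ≡ 71 (mod 127)
43^3 ≡ 5 (mod 127)
43^6 ≡ 25 (mod 127)
43^7 ≡ 59 (mod 127)
43^9 ≡ 125 (mod 127)
43^14 ≡ 52 (mod 127)
43^18 ≡ 4 (mod 127)
43^21 ≡ 20 (mod 127)
43^42 ≡ 19 (mod 127)
43^63 ≡ 126 (mod 127)
43^126 ≡ 1 (mod 127) ✓
Hence ord(43) = 126.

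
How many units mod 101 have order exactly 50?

20

φ(101) = 101 − 1 = 100 = 2^2 · 5^2.
In a cyclic group of order 100, there are φ(d) elements of order d for each divisor d of 100, and zero for non-divisors.
50 = 2 · 5^2 divides 100, and φ(50) = 20.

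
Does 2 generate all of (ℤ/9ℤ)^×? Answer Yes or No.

Yes

φ(9) = φ(3^2) = 3·(3−1) = 6 = 2 · 3.
Test 2^(6/q) mod 9 for each prime factor q of 6:
2^3 ≡ 8 (mod 9)  [q = 2: ≢ 1 ✓]
2^2 ≡ 4 (mod 9)  [q = 3: ≢ 1 ✓]
None equal 1, so ord_9(2) = 6: 2 is a primitive root.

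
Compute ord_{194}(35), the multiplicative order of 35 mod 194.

3

The order of 35 must divide φ(194) = φ(2)·φ(97) = 1·96 = 96 = 2^5 · 3.
Divisors of 96: 1, 2, 3, 4, 6, 8, 12, 16, 24, 32, 48, 96.
Compute 35^d (mod 194) for the divisors d until we hit 1:
35^1 ≡ 35
35^2 ≡ 61
35^3 ≡ 1
So ord_194(35) = 3.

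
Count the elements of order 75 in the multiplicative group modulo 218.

0

φ(218) = φ(2)·φ(109) = 1·108 = 108 = 2^2 · 3^3.
In a cyclic group of order 108, there are φ(d) elements of order d for each divisor d of 108, and zero for non-divisors.
75 does not divide 108, so no element of (Z/218Z)^× has order 75.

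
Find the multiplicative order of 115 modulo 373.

ord(115) | φ(373) = 373 − 1 = 372 = 2^2 · 3 · 31.
Divisors of 372: 1, 2, 3, 4, 6, 12, 31, 62, 93, 124, 186, 372.
Compute 115^d (mod 373) for the divisors d until we hit 1:
115^1 ≡ 115 (mod 373)
115^2 ≡ 170 (mod 373)
115^3 ≡ 154 (mod 373)
115^4 ≡ 179 (mod 373)
115^6 ≡ 217 (mod 373)
115^12 ≡ 91 (mod 373)
115^31 ≡ 284 (mod 373)
115^62 ≡ 88 (mod 373)
115^93 ≡ 1 (mod 373) ✓
Therefore the multiplicative order of 115 modulo 373 is 93.

93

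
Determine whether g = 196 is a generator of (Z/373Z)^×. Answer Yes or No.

No

φ(373) = 373 − 1 = 372 = 2^2 · 3 · 31.
It suffices to check that the order of 196 is not a proper divisor of 372: compute 196^(372/q) for q ∈ {2, 3, 31}.
196^186 ≡ 1 (mod 373)  [q = 2: ≡ 1 ✗]
196^124 ≡ 88 (mod 373)  [q = 3: ≢ 1 ✓]
196^12 ≡ 356 (mod 373)  [q = 31: ≢ 1 ✓]
Since 196^186 ≡ 1, the order of 196 divides 186 < 372, so 196 is not a primitive root.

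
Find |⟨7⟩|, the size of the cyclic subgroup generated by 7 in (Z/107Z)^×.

ord(7) | φ(107) = 107 − 1 = 106 = 2 · 53.
Divisors of 106: 1, 2, 53, 106.
Test each divisor d:
7^1 ≡ 7 (mod 107)
7^2 ≡ 49 (mod 107)
7^53 ≡ 106 (mod 107)
7^106 ≡ 1 (mod 107) ✓
The smallest such exponent is 106, so the order of 7 is 106.

106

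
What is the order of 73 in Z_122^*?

ord(73) | φ(122) = φ(2)·φ(61) = 1·60 = 60 = 2^2 · 3 · 5.
Divisors of 60: 1, 2, 3, 4, 5, 6, 10, 12, 15, 20, 30, 60.
Test each divisor d:
73^1 ≡ 73 (mod 122)
73^2 ≡ 83 (mod 122)
73^3 ≡ 81 (mod 122)
73^4 ≡ 57 (mod 122)
73^5 ≡ 13 (mod 122)
73^6 ≡ 95 (mod 122)
73^10 ≡ 47 (mod 122)
73^12 ≡ 119 (mod 122)
73^15 ≡ 1 (mod 122) ✓
The smallest such exponent is 15, so the order of 73 is 15.

15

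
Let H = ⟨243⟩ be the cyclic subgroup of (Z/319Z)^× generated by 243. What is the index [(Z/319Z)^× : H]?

10

Since 243 ∈ (Z/319Z)^×, its order divides φ(319) = φ(11·29) = (11−1)·(29−1) = 10·28 = 280 = 2^3 · 5 · 7.
Divisors of 280: 1, 2, 4, 5, 7, 8, 10, 14, 20, 28, 35, 40, 56, 70, 140, 280.
Check 243^d mod 319 for each divisor in increasing order:
243^1 ≡ 243 (mod 319)
243^2 ≡ 34 (mod 319)
243^4 ≡ 199 (mod 319)
243^5 ≡ 188 (mod 319)
243^7 ≡ 12 (mod 319)
243^8 ≡ 45 (mod 319)
243^10 ≡ 254 (mod 319)
243^14 ≡ 144 (mod 319)
243^20 ≡ 78 (mod 319)
243^28 ≡ 1 (mod 319) ✓
So ord_319(243) = 28, hence |⟨243⟩| = 28.
Index = |(Z/319Z)^×| / |⟨243⟩| = 280 / 28 = 10.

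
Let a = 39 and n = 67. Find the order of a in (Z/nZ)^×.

33

By Lagrange's theorem, ord_67(39) divides φ(67) = 67 − 1 = 66 = 2 · 3 · 11.
Divisors of 66: 1, 2, 3, 6, 11, 22, 33, 66.
Test each divisor d:
39^1 ≡ 39 (mod 67)
39^2 ≡ 47 (mod 67)
39^3 ≡ 24 (mod 67)
39^6 ≡ 40 (mod 67)
39^11 ≡ 29 (mod 67)
39^22 ≡ 37 (mod 67)
39^33 ≡ 1 (mod 67) ✓
The smallest such exponent is 33, so the order of 39 is 33.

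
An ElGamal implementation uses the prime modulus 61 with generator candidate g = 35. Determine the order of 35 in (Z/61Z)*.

The order of 35 must divide φ(61) = 61 − 1 = 60 = 2^2 · 3 · 5.
Divisors of 60: 1, 2, 3, 4, 5, 6, 10, 12, 15, 20, 30, 60.
Test each divisor d:
35^1 ≡ 35 (mod 61)
35^2 ≡ 5 (mod 61)
35^3 ≡ 53 (mod 61)
35^4 ≡ 25 (mod 61)
35^5 ≡ 21 (mod 61)
35^6 ≡ 3 (mod 61)
35^10 ≡ 14 (mod 61)
35^12 ≡ 9 (mod 61)
35^15 ≡ 50 (mod 61)
35^20 ≡ 13 (mod 61)
35^30 ≡ 60 (mod 61)
35^60 ≡ 1 (mod 61) ✓
Therefore the multiplicative order of 35 modulo 61 is 60.

60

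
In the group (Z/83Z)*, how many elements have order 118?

φ(83) = 83 − 1 = 82 = 2 · 41.
Since (Z/83Z)^× is cyclic of order 82, the number of elements of order d is φ(d) when d | 82 and 0 otherwise.
118 does not divide 82, so no element of (Z/83Z)^× has order 118.

0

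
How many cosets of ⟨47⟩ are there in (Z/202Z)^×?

The order of 47 must divide φ(202) = φ(2)·φ(101) = 1·100 = 100 = 2^2 · 5^2.
Divisors of 100: 1, 2, 4, 5, 10, 20, 25, 50, 100.
Test each divisor d:
47^1 ≡ 47 (mod 202)
47^2 ≡ 189 (mod 202)
47^4 ≡ 169 (mod 202)
47^5 ≡ 65 (mod 202)
47^10 ≡ 185 (mod 202)
47^20 ≡ 87 (mod 202)
47^25 ≡ 201 (mod 202)
47^50 ≡ 1 (mod 202) ✓
Thus |⟨47⟩| = ord(47) = 50.
[(Z/202Z)^× : ⟨47⟩] = 100/50 = 2.

2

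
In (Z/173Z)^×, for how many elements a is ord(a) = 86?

42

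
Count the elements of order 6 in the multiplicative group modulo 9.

φ(9) = φ(3^2) = 3·(3−1) = 6 = 2 · 3.
(Z/9Z)^× is cyclic (|G| = 6); a cyclic group of order m has exactly φ(d) elements of each order d | m, and none otherwise.
6 = 2 · 3 divides 6, and φ(6) = 2.

2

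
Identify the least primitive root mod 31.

3

φ(31) = 31 − 1 = 30 = 2 · 3 · 5.
g is a primitive root iff g^(30/q) ≢ 1 (mod 31) for each prime q ∈ {2, 3, 5}.
g = 2: 2^15 ≡ 1 — hits 1, so not a primitive root.
g = 3: 3^15 ≡ 30; 3^10 ≡ 25; 3^6 ≡ 16 — none is 1, so 3 is a primitive root.
The smallest primitive root modulo 31 is 3.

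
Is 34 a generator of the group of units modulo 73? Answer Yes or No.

φ(73) = 73 − 1 = 72 = 2^3 · 3^2.
It suffices to check that the order of 34 is not a proper divisor of 72: compute 34^(72/q) for q ∈ {2, 3}.
34^36 ≡ 72 (mod 73)  [q = 2: ≢ 1 ✓]
34^24 ≡ 64 (mod 73)  [q = 3: ≢ 1 ✓]
None equal 1, so ord_73(34) = 72: 34 is a primitive root.

Yes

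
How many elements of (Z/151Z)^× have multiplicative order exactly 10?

4

φ(151) = 151 − 1 = 150 = 2 · 3 · 5^2.
In a cyclic group of order 150, there are φ(d) elements of order d for each divisor d of 150, and zero for non-divisors.
10 = 2 · 5 divides 150, and φ(10) = 4.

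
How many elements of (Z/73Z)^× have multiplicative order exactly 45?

φ(73) = 73 − 1 = 72 = 2^3 · 3^2.
(Z/73Z)^× is cyclic (|G| = 72); a cyclic group of order m has exactly φ(d) elements of each order d | m, and none otherwise.
Since 45 ∤ 72, the count is 0.

0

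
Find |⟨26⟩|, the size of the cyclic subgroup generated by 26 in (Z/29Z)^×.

28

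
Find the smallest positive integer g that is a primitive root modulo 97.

φ(97) = 97 − 1 = 96 = 2^5 · 3.
g is a primitive root iff g^(96/q) ≢ 1 (mod 97) for each prime q ∈ {2, 3}.
g = 2: 2^48 ≡ 1 — hits 1, so not a primitive root.
g = 3: 3^48 ≡ 1 — hits 1, so not a primitive root.
g = 4: 4^48 ≡ 1 — hits 1, so not a primitive root.
g = 5: 5^48 ≡ 96; 5^32 ≡ 35 — none is 1, so 5 is a primitive root.
So 5 is the smallest generator of (Z/97Z)^×.

5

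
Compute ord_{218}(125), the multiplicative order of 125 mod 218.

The order of 125 must divide φ(218) = φ(2)·φ(109) = 1·108 = 108 = 2^2 · 3^3.
Divisors of 108: 1, 2, 3, 4, 6, 9, 12, 18, 27, 36, 54, 108.
Compute 125^d (mod 218) for the divisors d until we hit 1:
125^1 ≡ 125 (mod 218)
125^2 ≡ 147 (mod 218)
125^3 ≡ 63 (mod 218)
125^4 ≡ 27 (mod 218)
125^6 ≡ 45 (mod 218)
125^9 ≡ 1 (mod 218) ✓
Hence ord(125) = 9.

9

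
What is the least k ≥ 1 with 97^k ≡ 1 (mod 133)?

18

By Lagrange's theorem, ord_133(97) divides φ(133) = φ(7·19) = (7−1)·(19−1) = 6·18 = 108 = 2^2 · 3^3.
Divisors of 108: 1, 2, 3, 4, 6, 9, 12, 18, 27, 36, 54, 108.
Evaluate successive powers at the divisors of 108:
97^1 ≡ 97 (mod 133)
97^2 ≡ 99 (mod 133)
97^3 ≡ 27 (mod 133)
97^4 ≡ 92 (mod 133)
97^6 ≡ 64 (mod 133)
97^9 ≡ 132 (mod 133)
97^12 ≡ 106 (mod 133)
97^18 ≡ 1 (mod 133) ✓
The smallest such exponent is 18, so the order of 97 is 18.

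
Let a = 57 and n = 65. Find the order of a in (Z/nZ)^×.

4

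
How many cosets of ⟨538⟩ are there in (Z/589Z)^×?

6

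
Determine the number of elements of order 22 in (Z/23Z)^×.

φ(23) = 23 − 1 = 22 = 2 · 11.
In a cyclic group of order 22, there are φ(d) elements of order d for each divisor d of 22, and zero for non-divisors.
22 = 2 · 11 divides 22, and φ(22) = 10.

10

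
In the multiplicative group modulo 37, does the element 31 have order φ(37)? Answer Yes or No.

No

φ(37) = 37 − 1 = 36 = 2^2 · 3^2.
31 is a primitive root mod 37 iff 31^(φ(37)/q) ≢ 1 for every prime q | φ(37), i.e. q ∈ {2, 3}.
31^18 ≡ 36 (mod 37)  [q = 2: ≢ 1 ✓]
31^12 ≡ 1 (mod 37)  [q = 3: ≡ 1 ✗]
31^12 ≡ 1 shows ord(31) | 12, strictly less than φ(37); not a primitive root.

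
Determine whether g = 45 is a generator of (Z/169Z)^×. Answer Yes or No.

φ(169) = φ(13^2) = 13·(13−1) = 156 = 2^2 · 3 · 13.
Test 45^(156/q) mod 169 for each prime factor q of 156:
45^78 ≡ 168 (mod 169)  [q = 2: ≢ 1 ✓]
45^52 ≡ 22 (mod 169)  [q = 3: ≢ 1 ✓]
45^12 ≡ 53 (mod 169)  [q = 13: ≢ 1 ✓]
None equal 1, so ord_169(45) = 156: 45 is a primitive root.

Yes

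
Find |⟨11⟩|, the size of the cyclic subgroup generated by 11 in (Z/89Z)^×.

22

By Lagrange's theorem, ord_89(11) divides φ(89) = 89 − 1 = 88 = 2^3 · 11.
Divisors of 88: 1, 2, 4, 8, 11, 22, 44, 88.
Evaluate successive powers at the divisors of 88:
11^1 ≡ 11 (mod 89)
11^2 ≡ 32 (mod 89)
11^4 ≡ 45 (mod 89)
11^8 ≡ 67 (mod 89)
11^11 ≡ 88 (mod 89)
11^22 ≡ 1 (mod 89) ✓
Therefore the multiplicative order of 11 modulo 89 is 22.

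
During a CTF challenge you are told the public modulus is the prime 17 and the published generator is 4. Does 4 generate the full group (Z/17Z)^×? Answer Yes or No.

No

φ(17) = 17 − 1 = 16 = 2^4.
An element g generates (Z/17Z)^× iff g^(16/q) ≢ 1 (mod 17) for each prime q ∈ {2}.
4^8 ≡ 1 (mod 17)  [q = 2: ≡ 1 ✗]
Since 4^8 ≡ 1, the order of 4 divides 8 < 16, so 4 is not a primitive root.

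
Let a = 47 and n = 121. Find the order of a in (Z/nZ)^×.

By Lagrange's theorem, ord_121(47) divides φ(121) = φ(11^2) = 11·(11−1) = 110 = 2 · 5 · 11.
Divisors of 110: 1, 2, 5, 10, 11, 22, 55, 110.
Test each divisor d:
47^1 ≡ 47 (mod 121)
47^2 ≡ 31 (mod 121)
47^5 ≡ 34 (mod 121)
47^10 ≡ 67 (mod 121)
47^11 ≡ 3 (mod 121)
47^22 ≡ 9 (mod 121)
47^55 ≡ 1 (mod 121) ✓
Hence ord(47) = 55.

55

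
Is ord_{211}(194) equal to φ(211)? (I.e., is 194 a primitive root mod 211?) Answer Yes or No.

φ(211) = 211 − 1 = 210 = 2 · 3 · 5 · 7.
Test 194^(210/q) mod 211 for each prime factor q of 210:
194^105 ≡ 1 (mod 211)  [q = 2: ≡ 1 ✗]
194^70 ≡ 196 (mod 211)  [q = 3: ≢ 1 ✓]
194^42 ≡ 71 (mod 211)  [q = 5: ≢ 1 ✓]
194^30 ≡ 144 (mod 211)  [q = 7: ≢ 1 ✓]
Since 194^105 ≡ 1, the order of 194 divides 105 < 210, so 194 is not a primitive root.

No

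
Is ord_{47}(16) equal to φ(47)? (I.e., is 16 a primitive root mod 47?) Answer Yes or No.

No

φ(47) = 47 − 1 = 46 = 2 · 23.
Test 16^(46/q) mod 47 for each prime factor q of 46:
16^23 ≡ 1 (mod 47)  [q = 2: ≡ 1 ✗]
16^2 ≡ 21 (mod 47)  [q = 23: ≢ 1 ✓]
Since 16^23 ≡ 1, the order of 16 divides 23 < 46, so 16 is not a primitive root.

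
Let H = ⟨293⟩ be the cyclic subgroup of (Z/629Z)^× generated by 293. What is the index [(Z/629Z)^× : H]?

16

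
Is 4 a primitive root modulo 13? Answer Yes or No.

φ(13) = 13 − 1 = 12 = 2^2 · 3.
Test 4^(12/q) mod 13 for each prime factor q of 12:
4^6 ≡ 1 (mod 13)  [q = 2: ≡ 1 ✗]
4^4 ≡ 9 (mod 13)  [q = 3: ≢ 1 ✓]
4^6 ≡ 1 shows ord(4) | 6, strictly less than φ(13); not a primitive root.

No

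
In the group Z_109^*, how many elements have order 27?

18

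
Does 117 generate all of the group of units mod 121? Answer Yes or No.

φ(121) = φ(11^2) = 11·(11−1) = 110 = 2 · 5 · 11.
117 is a primitive root mod 121 iff 117^(φ(121)/q) ≢ 1 for every prime q | φ(121), i.e. q ∈ {2, 5, 11}.
117^55 ≡ 120 (mod 121)  [q = 2: ≢ 1 ✓]
117^22 ≡ 27 (mod 121)  [q = 5: ≢ 1 ✓]
117^10 ≡ 111 (mod 121)  [q = 11: ≢ 1 ✓]
Every test exponent gives a nontrivial residue, hence 117 generates the full group.

Yes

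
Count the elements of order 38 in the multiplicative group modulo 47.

0

φ(47) = 47 − 1 = 46 = 2 · 23.
(Z/47Z)^× is cyclic (|G| = 46); a cyclic group of order m has exactly φ(d) elements of each order d | m, and none otherwise.
Here 46 is not a multiple of 38, so there are no elements of order 38.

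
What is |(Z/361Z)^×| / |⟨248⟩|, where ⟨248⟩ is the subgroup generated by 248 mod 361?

18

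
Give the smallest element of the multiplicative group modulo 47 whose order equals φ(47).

5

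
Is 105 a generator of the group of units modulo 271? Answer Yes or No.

No

φ(271) = 271 − 1 = 270 = 2 · 3^3 · 5.
An element g generates (Z/271Z)^× iff g^(270/q) ≢ 1 (mod 271) for each prime q ∈ {2, 3, 5}.
105^135 ≡ 270 (mod 271)  [q = 2: ≢ 1 ✓]
105^90 ≡ 1 (mod 271)  [q = 3: ≡ 1 ✗]
105^54 ≡ 244 (mod 271)  [q = 5: ≢ 1 ✓]
Since 105^90 ≡ 1, the order of 105 divides 90 < 270, so 105 is not a primitive root.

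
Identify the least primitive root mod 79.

3

φ(79) = 79 − 1 = 78 = 2 · 3 · 13.
g is a primitive root iff g^(78/q) ≢ 1 (mod 79) for each prime q ∈ {2, 3, 13}.
g = 2: 2^39 ≡ 1 — hits 1, so not a primitive root.
g = 3: 3^39 ≡ 78; 3^26 ≡ 23; 3^6 ≡ 18 — none is 1, so 3 is a primitive root.
The smallest primitive root modulo 79 is 3.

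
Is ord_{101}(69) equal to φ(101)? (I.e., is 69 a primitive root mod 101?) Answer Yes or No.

φ(101) = 101 − 1 = 100 = 2^2 · 5^2.
Test 69^(100/q) mod 101 for each prime factor q of 100:
69^50 ≡ 100 (mod 101)  [q = 2: ≢ 1 ✓]
69^20 ≡ 1 (mod 101)  [q = 5: ≡ 1 ✗]
The check at q = 5 fails, so 69 generates a proper subgroup.

No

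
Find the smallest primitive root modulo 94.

5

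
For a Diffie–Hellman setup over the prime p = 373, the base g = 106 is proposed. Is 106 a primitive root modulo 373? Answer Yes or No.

φ(373) = 373 − 1 = 372 = 2^2 · 3 · 31.
It suffices to check that the order of 106 is not a proper divisor of 372: compute 106^(372/q) for q ∈ {2, 3, 31}.
106^186 ≡ 1 (mod 373)  [q = 2: ≡ 1 ✗]
106^124 ≡ 88 (mod 373)  [q = 3: ≢ 1 ✓]
106^12 ≡ 289 (mod 373)  [q = 31: ≢ 1 ✓]
The check at q = 2 fails, so 106 generates a proper subgroup.

No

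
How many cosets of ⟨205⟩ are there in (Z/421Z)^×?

The order of 205 must divide φ(421) = 421 − 1 = 420 = 2^2 · 3 · 5 · 7.
Divisors of 420: 1, 2, 3, 4, 5, 6, 7, 10, 12, 14, 15, 20, 21, 28, 30, 35, 42, 60, 70, 84, 105, 140, 210, 420.
Compute 205^d (mod 421) for the divisors d until we hit 1:
205^1 ≡ 205 (mod 421)
205^2 ≡ 346 (mod 421)
205^3 ≡ 202 (mod 421)
205^4 ≡ 152 (mod 421)
205^5 ≡ 6 (mod 421)
205^6 ≡ 388 (mod 421)
205^7 ≡ 392 (mod 421)
205^10 ≡ 36 (mod 421)
205^12 ≡ 247 (mod 421)
205^14 ≡ 420 (mod 421)
205^15 ≡ 216 (mod 421)
205^20 ≡ 33 (mod 421)
205^21 ≡ 29 (mod 421)
205^28 ≡ 1 (mod 421) ✓
The order of 205 is 28, so the subgroup it generates has 28 elements.
[(Z/421Z)^× : ⟨205⟩] = 420/28 = 15.

15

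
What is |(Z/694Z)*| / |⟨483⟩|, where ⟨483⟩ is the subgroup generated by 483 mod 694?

The order of 483 must divide φ(694) = φ(2)·φ(347) = 1·346 = 346 = 2 · 173.
Divisors of 346: 1, 2, 173, 346.
Test each divisor d:
483^1 ≡ 483
483^2 ≡ 105
483^173 ≡ 1
The order of 483 is 173, so the subgroup it generates has 173 elements.
[(Z/694Z)^× : ⟨483⟩] = 346/173 = 2.

2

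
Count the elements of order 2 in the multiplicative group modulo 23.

1

φ(23) = 23 − 1 = 22 = 2 · 11.
In a cyclic group of order 22, there are φ(d) elements of order d for each divisor d of 22, and zero for non-divisors.
2 | 22, and φ(2) = 2 − 1 = 1.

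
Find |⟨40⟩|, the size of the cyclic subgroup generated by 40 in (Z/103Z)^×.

The order of 40 must divide φ(103) = 103 − 1 = 102 = 2 · 3 · 17.
Divisors of 102: 1, 2, 3, 6, 17, 34, 51, 102.
Check 40^d mod 103 for each divisor in increasing order:
40^1 ≡ 40 (mod 103)
40^2 ≡ 55 (mod 103)
40^3 ≡ 37 (mod 103)
40^6 ≡ 30 (mod 103)
40^17 ≡ 57 (mod 103)
40^34 ≡ 56 (mod 103)
40^51 ≡ 102 (mod 103)
40^102 ≡ 1 (mod 103) ✓
Therefore the multiplicative order of 40 modulo 103 is 102.

102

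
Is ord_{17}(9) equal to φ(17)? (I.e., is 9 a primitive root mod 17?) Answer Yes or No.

No

φ(17) = 17 − 1 = 16 = 2^4.
It suffices to check that the order of 9 is not a proper divisor of 16: compute 9^(16/q) for q ∈ {2}.
9^8 ≡ 1 (mod 17)  [q = 2: ≡ 1 ✗]
Since 9^8 ≡ 1, the order of 9 divides 8 < 16, so 9 is not a primitive root.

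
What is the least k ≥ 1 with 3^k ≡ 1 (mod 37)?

18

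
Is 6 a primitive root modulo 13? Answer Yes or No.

Yes

φ(13) = 13 − 1 = 12 = 2^2 · 3.
6 is a primitive root mod 13 iff 6^(φ(13)/q) ≢ 1 for every prime q | φ(13), i.e. q ∈ {2, 3}.
6^6 ≡ 12 (mod 13)  [q = 2: ≢ 1 ✓]
6^4 ≡ 9 (mod 13)  [q = 3: ≢ 1 ✓]
None equal 1, so ord_13(6) = 12: 6 is a primitive root.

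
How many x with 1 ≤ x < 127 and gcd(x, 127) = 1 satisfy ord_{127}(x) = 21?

12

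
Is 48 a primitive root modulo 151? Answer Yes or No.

Yes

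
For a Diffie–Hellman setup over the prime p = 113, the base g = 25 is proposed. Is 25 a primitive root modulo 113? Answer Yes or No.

φ(113) = 113 − 1 = 112 = 2^4 · 7.
Test 25^(112/q) mod 113 for each prime factor q of 112:
25^56 ≡ 1 (mod 113)  [q = 2: ≡ 1 ✗]
25^16 ≡ 109 (mod 113)  [q = 7: ≢ 1 ✓]
25^56 ≡ 1 shows ord(25) | 56, strictly less than φ(113); not a primitive root.

No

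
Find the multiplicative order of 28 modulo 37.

Since 28 ∈ (Z/37Z)^×, its order divides φ(37) = 37 − 1 = 36 = 2^2 · 3^2.
Divisors of 36: 1, 2, 3, 4, 6, 9, 12, 18, 36.
Compute 28^d (mod 37) for the divisors d until we hit 1:
28^1 ≡ 28 (mod 37)
28^2 ≡ 7 (mod 37)
28^3 ≡ 11 (mod 37)
28^4 ≡ 12 (mod 37)
28^6 ≡ 10 (mod 37)
28^9 ≡ 36 (mod 37)
28^12 ≡ 26 (mod 37)
28^18 ≡ 1 (mod 37) ✓
So ord_37(28) = 18.

18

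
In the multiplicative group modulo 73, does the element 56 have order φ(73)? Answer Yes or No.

No

φ(73) = 73 − 1 = 72 = 2^3 · 3^2.
It suffices to check that the order of 56 is not a proper divisor of 72: compute 56^(72/q) for q ∈ {2, 3}.
56^36 ≡ 72 (mod 73)  [q = 2: ≢ 1 ✓]
56^24 ≡ 1 (mod 73)  [q = 3: ≡ 1 ✗]
56^24 ≡ 1 shows ord(56) | 24, strictly less than φ(73); not a primitive root.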